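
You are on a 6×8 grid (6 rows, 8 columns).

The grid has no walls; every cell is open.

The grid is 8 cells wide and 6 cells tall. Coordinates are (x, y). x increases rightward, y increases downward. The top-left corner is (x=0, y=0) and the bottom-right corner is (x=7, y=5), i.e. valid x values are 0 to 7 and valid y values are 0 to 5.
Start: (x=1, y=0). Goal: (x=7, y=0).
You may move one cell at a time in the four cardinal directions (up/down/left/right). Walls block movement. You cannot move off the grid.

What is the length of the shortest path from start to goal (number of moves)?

Answer: Shortest path length: 6

Derivation:
BFS from (x=1, y=0) until reaching (x=7, y=0):
  Distance 0: (x=1, y=0)
  Distance 1: (x=0, y=0), (x=2, y=0), (x=1, y=1)
  Distance 2: (x=3, y=0), (x=0, y=1), (x=2, y=1), (x=1, y=2)
  Distance 3: (x=4, y=0), (x=3, y=1), (x=0, y=2), (x=2, y=2), (x=1, y=3)
  Distance 4: (x=5, y=0), (x=4, y=1), (x=3, y=2), (x=0, y=3), (x=2, y=3), (x=1, y=4)
  Distance 5: (x=6, y=0), (x=5, y=1), (x=4, y=2), (x=3, y=3), (x=0, y=4), (x=2, y=4), (x=1, y=5)
  Distance 6: (x=7, y=0), (x=6, y=1), (x=5, y=2), (x=4, y=3), (x=3, y=4), (x=0, y=5), (x=2, y=5)  <- goal reached here
One shortest path (6 moves): (x=1, y=0) -> (x=2, y=0) -> (x=3, y=0) -> (x=4, y=0) -> (x=5, y=0) -> (x=6, y=0) -> (x=7, y=0)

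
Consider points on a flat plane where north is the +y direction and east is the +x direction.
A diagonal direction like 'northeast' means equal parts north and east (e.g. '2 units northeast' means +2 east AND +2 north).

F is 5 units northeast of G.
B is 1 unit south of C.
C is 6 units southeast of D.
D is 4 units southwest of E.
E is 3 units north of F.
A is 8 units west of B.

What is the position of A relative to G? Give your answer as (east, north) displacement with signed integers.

Place G at the origin (east=0, north=0).
  F is 5 units northeast of G: delta (east=+5, north=+5); F at (east=5, north=5).
  E is 3 units north of F: delta (east=+0, north=+3); E at (east=5, north=8).
  D is 4 units southwest of E: delta (east=-4, north=-4); D at (east=1, north=4).
  C is 6 units southeast of D: delta (east=+6, north=-6); C at (east=7, north=-2).
  B is 1 unit south of C: delta (east=+0, north=-1); B at (east=7, north=-3).
  A is 8 units west of B: delta (east=-8, north=+0); A at (east=-1, north=-3).
Therefore A relative to G: (east=-1, north=-3).

Answer: A is at (east=-1, north=-3) relative to G.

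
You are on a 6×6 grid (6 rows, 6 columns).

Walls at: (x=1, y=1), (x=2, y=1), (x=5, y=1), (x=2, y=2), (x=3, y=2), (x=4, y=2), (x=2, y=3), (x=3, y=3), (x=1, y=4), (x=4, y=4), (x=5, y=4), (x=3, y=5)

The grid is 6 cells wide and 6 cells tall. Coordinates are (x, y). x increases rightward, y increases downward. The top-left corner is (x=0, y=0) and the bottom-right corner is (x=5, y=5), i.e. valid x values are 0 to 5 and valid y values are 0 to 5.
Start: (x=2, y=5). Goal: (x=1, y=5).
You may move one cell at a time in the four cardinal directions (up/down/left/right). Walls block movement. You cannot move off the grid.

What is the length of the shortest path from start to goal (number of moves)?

Answer: Shortest path length: 1

Derivation:
BFS from (x=2, y=5) until reaching (x=1, y=5):
  Distance 0: (x=2, y=5)
  Distance 1: (x=2, y=4), (x=1, y=5)  <- goal reached here
One shortest path (1 moves): (x=2, y=5) -> (x=1, y=5)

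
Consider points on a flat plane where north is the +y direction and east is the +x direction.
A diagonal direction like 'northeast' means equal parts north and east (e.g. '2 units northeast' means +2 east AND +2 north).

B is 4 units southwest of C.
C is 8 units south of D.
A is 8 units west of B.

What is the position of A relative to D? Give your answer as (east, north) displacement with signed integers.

Place D at the origin (east=0, north=0).
  C is 8 units south of D: delta (east=+0, north=-8); C at (east=0, north=-8).
  B is 4 units southwest of C: delta (east=-4, north=-4); B at (east=-4, north=-12).
  A is 8 units west of B: delta (east=-8, north=+0); A at (east=-12, north=-12).
Therefore A relative to D: (east=-12, north=-12).

Answer: A is at (east=-12, north=-12) relative to D.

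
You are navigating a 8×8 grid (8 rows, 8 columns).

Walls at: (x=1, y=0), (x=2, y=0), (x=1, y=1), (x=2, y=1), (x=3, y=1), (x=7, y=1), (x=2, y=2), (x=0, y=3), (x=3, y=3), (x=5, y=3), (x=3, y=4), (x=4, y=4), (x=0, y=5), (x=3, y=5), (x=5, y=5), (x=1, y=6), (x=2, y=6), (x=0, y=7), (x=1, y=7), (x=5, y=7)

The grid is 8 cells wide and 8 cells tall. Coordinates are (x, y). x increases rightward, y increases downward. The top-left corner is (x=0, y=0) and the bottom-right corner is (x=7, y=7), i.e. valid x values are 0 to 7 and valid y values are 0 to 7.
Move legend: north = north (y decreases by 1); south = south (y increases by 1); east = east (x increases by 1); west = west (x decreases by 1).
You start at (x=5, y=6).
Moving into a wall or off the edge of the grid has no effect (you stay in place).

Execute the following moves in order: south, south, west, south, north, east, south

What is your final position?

Start: (x=5, y=6)
  south (south): blocked, stay at (x=5, y=6)
  south (south): blocked, stay at (x=5, y=6)
  west (west): (x=5, y=6) -> (x=4, y=6)
  south (south): (x=4, y=6) -> (x=4, y=7)
  north (north): (x=4, y=7) -> (x=4, y=6)
  east (east): (x=4, y=6) -> (x=5, y=6)
  south (south): blocked, stay at (x=5, y=6)
Final: (x=5, y=6)

Answer: Final position: (x=5, y=6)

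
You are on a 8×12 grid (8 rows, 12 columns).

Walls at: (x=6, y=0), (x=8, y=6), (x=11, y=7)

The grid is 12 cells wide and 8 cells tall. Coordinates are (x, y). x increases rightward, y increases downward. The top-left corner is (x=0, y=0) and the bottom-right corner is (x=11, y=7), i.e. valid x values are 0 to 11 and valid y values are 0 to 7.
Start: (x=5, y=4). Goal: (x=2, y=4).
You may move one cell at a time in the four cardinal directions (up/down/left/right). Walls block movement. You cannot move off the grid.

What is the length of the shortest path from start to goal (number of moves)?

Answer: Shortest path length: 3

Derivation:
BFS from (x=5, y=4) until reaching (x=2, y=4):
  Distance 0: (x=5, y=4)
  Distance 1: (x=5, y=3), (x=4, y=4), (x=6, y=4), (x=5, y=5)
  Distance 2: (x=5, y=2), (x=4, y=3), (x=6, y=3), (x=3, y=4), (x=7, y=4), (x=4, y=5), (x=6, y=5), (x=5, y=6)
  Distance 3: (x=5, y=1), (x=4, y=2), (x=6, y=2), (x=3, y=3), (x=7, y=3), (x=2, y=4), (x=8, y=4), (x=3, y=5), (x=7, y=5), (x=4, y=6), (x=6, y=6), (x=5, y=7)  <- goal reached here
One shortest path (3 moves): (x=5, y=4) -> (x=4, y=4) -> (x=3, y=4) -> (x=2, y=4)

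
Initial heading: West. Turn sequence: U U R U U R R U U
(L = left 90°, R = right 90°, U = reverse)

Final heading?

Start: West
  U (U-turn (180°)) -> East
  U (U-turn (180°)) -> West
  R (right (90° clockwise)) -> North
  U (U-turn (180°)) -> South
  U (U-turn (180°)) -> North
  R (right (90° clockwise)) -> East
  R (right (90° clockwise)) -> South
  U (U-turn (180°)) -> North
  U (U-turn (180°)) -> South
Final: South

Answer: Final heading: South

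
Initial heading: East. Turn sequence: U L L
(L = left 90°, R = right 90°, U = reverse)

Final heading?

Answer: Final heading: East

Derivation:
Start: East
  U (U-turn (180°)) -> West
  L (left (90° counter-clockwise)) -> South
  L (left (90° counter-clockwise)) -> East
Final: East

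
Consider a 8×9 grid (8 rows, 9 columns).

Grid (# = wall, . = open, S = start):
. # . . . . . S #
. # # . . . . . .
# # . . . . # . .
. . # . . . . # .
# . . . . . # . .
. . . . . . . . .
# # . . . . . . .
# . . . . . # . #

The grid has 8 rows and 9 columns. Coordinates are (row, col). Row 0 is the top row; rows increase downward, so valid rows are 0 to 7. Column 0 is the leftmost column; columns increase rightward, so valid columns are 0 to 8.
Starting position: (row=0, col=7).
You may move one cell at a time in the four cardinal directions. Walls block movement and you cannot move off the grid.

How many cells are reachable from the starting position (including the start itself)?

Answer: Reachable cells: 54

Derivation:
BFS flood-fill from (row=0, col=7):
  Distance 0: (row=0, col=7)
  Distance 1: (row=0, col=6), (row=1, col=7)
  Distance 2: (row=0, col=5), (row=1, col=6), (row=1, col=8), (row=2, col=7)
  Distance 3: (row=0, col=4), (row=1, col=5), (row=2, col=8)
  Distance 4: (row=0, col=3), (row=1, col=4), (row=2, col=5), (row=3, col=8)
  Distance 5: (row=0, col=2), (row=1, col=3), (row=2, col=4), (row=3, col=5), (row=4, col=8)
  Distance 6: (row=2, col=3), (row=3, col=4), (row=3, col=6), (row=4, col=5), (row=4, col=7), (row=5, col=8)
  Distance 7: (row=2, col=2), (row=3, col=3), (row=4, col=4), (row=5, col=5), (row=5, col=7), (row=6, col=8)
  Distance 8: (row=4, col=3), (row=5, col=4), (row=5, col=6), (row=6, col=5), (row=6, col=7)
  Distance 9: (row=4, col=2), (row=5, col=3), (row=6, col=4), (row=6, col=6), (row=7, col=5), (row=7, col=7)
  Distance 10: (row=4, col=1), (row=5, col=2), (row=6, col=3), (row=7, col=4)
  Distance 11: (row=3, col=1), (row=5, col=1), (row=6, col=2), (row=7, col=3)
  Distance 12: (row=3, col=0), (row=5, col=0), (row=7, col=2)
  Distance 13: (row=7, col=1)
Total reachable: 54 (grid has 56 open cells total)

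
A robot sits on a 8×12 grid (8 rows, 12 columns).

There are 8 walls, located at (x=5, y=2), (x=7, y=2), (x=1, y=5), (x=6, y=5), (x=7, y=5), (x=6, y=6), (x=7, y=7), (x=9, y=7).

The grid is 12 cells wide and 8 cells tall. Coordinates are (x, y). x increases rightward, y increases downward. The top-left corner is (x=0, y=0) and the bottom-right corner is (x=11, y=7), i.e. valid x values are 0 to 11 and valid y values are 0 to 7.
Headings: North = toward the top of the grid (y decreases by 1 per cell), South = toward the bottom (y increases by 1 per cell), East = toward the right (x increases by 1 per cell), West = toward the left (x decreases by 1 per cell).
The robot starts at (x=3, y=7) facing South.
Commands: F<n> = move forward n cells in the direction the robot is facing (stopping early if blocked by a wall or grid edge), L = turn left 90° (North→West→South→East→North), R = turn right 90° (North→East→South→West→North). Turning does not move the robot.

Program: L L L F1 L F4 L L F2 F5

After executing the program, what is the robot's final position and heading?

Answer: Final position: (x=2, y=0), facing North

Derivation:
Start: (x=3, y=7), facing South
  L: turn left, now facing East
  L: turn left, now facing North
  L: turn left, now facing West
  F1: move forward 1, now at (x=2, y=7)
  L: turn left, now facing South
  F4: move forward 0/4 (blocked), now at (x=2, y=7)
  L: turn left, now facing East
  L: turn left, now facing North
  F2: move forward 2, now at (x=2, y=5)
  F5: move forward 5, now at (x=2, y=0)
Final: (x=2, y=0), facing North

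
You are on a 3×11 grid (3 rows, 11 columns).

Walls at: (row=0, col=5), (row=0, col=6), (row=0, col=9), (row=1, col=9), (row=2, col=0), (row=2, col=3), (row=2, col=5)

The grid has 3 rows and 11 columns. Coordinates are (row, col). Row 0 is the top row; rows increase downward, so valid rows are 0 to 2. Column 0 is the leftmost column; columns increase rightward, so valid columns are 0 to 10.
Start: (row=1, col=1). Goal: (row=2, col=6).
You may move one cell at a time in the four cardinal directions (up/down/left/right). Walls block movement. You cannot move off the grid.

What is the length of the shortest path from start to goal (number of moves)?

Answer: Shortest path length: 6

Derivation:
BFS from (row=1, col=1) until reaching (row=2, col=6):
  Distance 0: (row=1, col=1)
  Distance 1: (row=0, col=1), (row=1, col=0), (row=1, col=2), (row=2, col=1)
  Distance 2: (row=0, col=0), (row=0, col=2), (row=1, col=3), (row=2, col=2)
  Distance 3: (row=0, col=3), (row=1, col=4)
  Distance 4: (row=0, col=4), (row=1, col=5), (row=2, col=4)
  Distance 5: (row=1, col=6)
  Distance 6: (row=1, col=7), (row=2, col=6)  <- goal reached here
One shortest path (6 moves): (row=1, col=1) -> (row=1, col=2) -> (row=1, col=3) -> (row=1, col=4) -> (row=1, col=5) -> (row=1, col=6) -> (row=2, col=6)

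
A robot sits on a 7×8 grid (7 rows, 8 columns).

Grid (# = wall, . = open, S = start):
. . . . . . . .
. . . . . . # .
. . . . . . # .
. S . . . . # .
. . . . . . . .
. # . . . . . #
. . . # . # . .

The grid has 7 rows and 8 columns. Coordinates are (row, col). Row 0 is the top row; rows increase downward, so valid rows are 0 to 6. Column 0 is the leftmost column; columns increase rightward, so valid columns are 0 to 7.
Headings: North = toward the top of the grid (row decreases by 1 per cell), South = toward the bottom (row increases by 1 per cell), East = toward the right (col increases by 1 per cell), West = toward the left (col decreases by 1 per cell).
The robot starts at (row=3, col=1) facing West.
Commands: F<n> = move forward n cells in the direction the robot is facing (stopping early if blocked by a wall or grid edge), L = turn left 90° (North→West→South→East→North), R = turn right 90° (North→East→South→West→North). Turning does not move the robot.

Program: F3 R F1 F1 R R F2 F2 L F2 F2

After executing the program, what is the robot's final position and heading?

Start: (row=3, col=1), facing West
  F3: move forward 1/3 (blocked), now at (row=3, col=0)
  R: turn right, now facing North
  F1: move forward 1, now at (row=2, col=0)
  F1: move forward 1, now at (row=1, col=0)
  R: turn right, now facing East
  R: turn right, now facing South
  F2: move forward 2, now at (row=3, col=0)
  F2: move forward 2, now at (row=5, col=0)
  L: turn left, now facing East
  F2: move forward 0/2 (blocked), now at (row=5, col=0)
  F2: move forward 0/2 (blocked), now at (row=5, col=0)
Final: (row=5, col=0), facing East

Answer: Final position: (row=5, col=0), facing East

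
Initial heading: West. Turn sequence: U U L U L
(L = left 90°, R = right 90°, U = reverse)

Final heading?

Start: West
  U (U-turn (180°)) -> East
  U (U-turn (180°)) -> West
  L (left (90° counter-clockwise)) -> South
  U (U-turn (180°)) -> North
  L (left (90° counter-clockwise)) -> West
Final: West

Answer: Final heading: West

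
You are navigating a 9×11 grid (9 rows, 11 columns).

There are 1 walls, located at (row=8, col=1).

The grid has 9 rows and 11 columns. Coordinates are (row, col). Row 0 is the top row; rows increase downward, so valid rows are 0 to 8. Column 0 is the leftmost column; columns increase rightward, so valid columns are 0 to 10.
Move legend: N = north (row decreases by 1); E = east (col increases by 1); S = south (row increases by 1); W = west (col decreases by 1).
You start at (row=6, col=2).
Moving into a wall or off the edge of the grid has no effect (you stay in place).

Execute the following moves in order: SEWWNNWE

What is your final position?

Answer: Final position: (row=5, col=1)

Derivation:
Start: (row=6, col=2)
  S (south): (row=6, col=2) -> (row=7, col=2)
  E (east): (row=7, col=2) -> (row=7, col=3)
  W (west): (row=7, col=3) -> (row=7, col=2)
  W (west): (row=7, col=2) -> (row=7, col=1)
  N (north): (row=7, col=1) -> (row=6, col=1)
  N (north): (row=6, col=1) -> (row=5, col=1)
  W (west): (row=5, col=1) -> (row=5, col=0)
  E (east): (row=5, col=0) -> (row=5, col=1)
Final: (row=5, col=1)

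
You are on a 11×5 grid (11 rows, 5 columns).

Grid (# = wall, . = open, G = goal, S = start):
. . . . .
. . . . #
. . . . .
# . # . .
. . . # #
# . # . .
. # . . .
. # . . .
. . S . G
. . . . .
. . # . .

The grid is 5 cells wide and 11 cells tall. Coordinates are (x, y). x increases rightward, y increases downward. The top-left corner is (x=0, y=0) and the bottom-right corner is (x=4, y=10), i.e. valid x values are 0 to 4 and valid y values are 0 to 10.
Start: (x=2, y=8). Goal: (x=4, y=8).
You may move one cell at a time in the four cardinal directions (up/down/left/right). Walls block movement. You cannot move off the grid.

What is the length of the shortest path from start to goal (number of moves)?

BFS from (x=2, y=8) until reaching (x=4, y=8):
  Distance 0: (x=2, y=8)
  Distance 1: (x=2, y=7), (x=1, y=8), (x=3, y=8), (x=2, y=9)
  Distance 2: (x=2, y=6), (x=3, y=7), (x=0, y=8), (x=4, y=8), (x=1, y=9), (x=3, y=9)  <- goal reached here
One shortest path (2 moves): (x=2, y=8) -> (x=3, y=8) -> (x=4, y=8)

Answer: Shortest path length: 2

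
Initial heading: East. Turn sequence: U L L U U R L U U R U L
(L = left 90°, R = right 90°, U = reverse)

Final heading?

Start: East
  U (U-turn (180°)) -> West
  L (left (90° counter-clockwise)) -> South
  L (left (90° counter-clockwise)) -> East
  U (U-turn (180°)) -> West
  U (U-turn (180°)) -> East
  R (right (90° clockwise)) -> South
  L (left (90° counter-clockwise)) -> East
  U (U-turn (180°)) -> West
  U (U-turn (180°)) -> East
  R (right (90° clockwise)) -> South
  U (U-turn (180°)) -> North
  L (left (90° counter-clockwise)) -> West
Final: West

Answer: Final heading: West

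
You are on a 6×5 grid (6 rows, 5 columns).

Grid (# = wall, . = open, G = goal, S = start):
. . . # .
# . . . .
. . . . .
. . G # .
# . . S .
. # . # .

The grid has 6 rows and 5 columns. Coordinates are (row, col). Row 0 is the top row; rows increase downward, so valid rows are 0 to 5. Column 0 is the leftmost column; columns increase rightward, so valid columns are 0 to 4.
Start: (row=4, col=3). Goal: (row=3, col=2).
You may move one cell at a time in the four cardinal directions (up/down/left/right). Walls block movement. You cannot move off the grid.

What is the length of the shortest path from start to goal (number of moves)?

Answer: Shortest path length: 2

Derivation:
BFS from (row=4, col=3) until reaching (row=3, col=2):
  Distance 0: (row=4, col=3)
  Distance 1: (row=4, col=2), (row=4, col=4)
  Distance 2: (row=3, col=2), (row=3, col=4), (row=4, col=1), (row=5, col=2), (row=5, col=4)  <- goal reached here
One shortest path (2 moves): (row=4, col=3) -> (row=4, col=2) -> (row=3, col=2)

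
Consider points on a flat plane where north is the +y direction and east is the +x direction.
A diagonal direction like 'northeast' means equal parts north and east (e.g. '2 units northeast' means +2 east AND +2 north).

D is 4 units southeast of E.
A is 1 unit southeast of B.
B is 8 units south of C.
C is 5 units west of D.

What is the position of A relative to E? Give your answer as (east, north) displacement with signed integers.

Place E at the origin (east=0, north=0).
  D is 4 units southeast of E: delta (east=+4, north=-4); D at (east=4, north=-4).
  C is 5 units west of D: delta (east=-5, north=+0); C at (east=-1, north=-4).
  B is 8 units south of C: delta (east=+0, north=-8); B at (east=-1, north=-12).
  A is 1 unit southeast of B: delta (east=+1, north=-1); A at (east=0, north=-13).
Therefore A relative to E: (east=0, north=-13).

Answer: A is at (east=0, north=-13) relative to E.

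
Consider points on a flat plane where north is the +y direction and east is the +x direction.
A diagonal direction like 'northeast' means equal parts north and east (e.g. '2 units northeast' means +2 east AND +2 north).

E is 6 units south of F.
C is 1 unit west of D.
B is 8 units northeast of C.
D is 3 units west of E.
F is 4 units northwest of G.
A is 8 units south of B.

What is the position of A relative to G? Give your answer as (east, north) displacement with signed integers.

Place G at the origin (east=0, north=0).
  F is 4 units northwest of G: delta (east=-4, north=+4); F at (east=-4, north=4).
  E is 6 units south of F: delta (east=+0, north=-6); E at (east=-4, north=-2).
  D is 3 units west of E: delta (east=-3, north=+0); D at (east=-7, north=-2).
  C is 1 unit west of D: delta (east=-1, north=+0); C at (east=-8, north=-2).
  B is 8 units northeast of C: delta (east=+8, north=+8); B at (east=0, north=6).
  A is 8 units south of B: delta (east=+0, north=-8); A at (east=0, north=-2).
Therefore A relative to G: (east=0, north=-2).

Answer: A is at (east=0, north=-2) relative to G.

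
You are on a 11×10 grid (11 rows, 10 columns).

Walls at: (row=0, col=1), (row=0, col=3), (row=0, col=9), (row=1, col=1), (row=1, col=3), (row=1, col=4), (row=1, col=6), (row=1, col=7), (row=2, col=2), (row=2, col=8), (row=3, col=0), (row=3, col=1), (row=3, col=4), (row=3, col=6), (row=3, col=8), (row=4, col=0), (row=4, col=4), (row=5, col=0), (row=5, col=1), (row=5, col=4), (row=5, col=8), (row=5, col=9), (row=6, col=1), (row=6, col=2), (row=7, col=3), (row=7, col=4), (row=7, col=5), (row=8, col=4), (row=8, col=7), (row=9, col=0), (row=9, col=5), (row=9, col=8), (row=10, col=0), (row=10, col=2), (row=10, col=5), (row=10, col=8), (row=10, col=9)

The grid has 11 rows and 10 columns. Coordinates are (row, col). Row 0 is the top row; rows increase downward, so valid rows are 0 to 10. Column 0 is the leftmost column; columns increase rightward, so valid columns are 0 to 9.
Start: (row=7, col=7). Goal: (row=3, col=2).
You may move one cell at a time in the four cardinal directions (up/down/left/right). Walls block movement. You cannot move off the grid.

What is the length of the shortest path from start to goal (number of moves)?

BFS from (row=7, col=7) until reaching (row=3, col=2):
  Distance 0: (row=7, col=7)
  Distance 1: (row=6, col=7), (row=7, col=6), (row=7, col=8)
  Distance 2: (row=5, col=7), (row=6, col=6), (row=6, col=8), (row=7, col=9), (row=8, col=6), (row=8, col=8)
  Distance 3: (row=4, col=7), (row=5, col=6), (row=6, col=5), (row=6, col=9), (row=8, col=5), (row=8, col=9), (row=9, col=6)
  Distance 4: (row=3, col=7), (row=4, col=6), (row=4, col=8), (row=5, col=5), (row=6, col=4), (row=9, col=7), (row=9, col=9), (row=10, col=6)
  Distance 5: (row=2, col=7), (row=4, col=5), (row=4, col=9), (row=6, col=3), (row=10, col=7)
  Distance 6: (row=2, col=6), (row=3, col=5), (row=3, col=9), (row=5, col=3)
  Distance 7: (row=2, col=5), (row=2, col=9), (row=4, col=3), (row=5, col=2)
  Distance 8: (row=1, col=5), (row=1, col=9), (row=2, col=4), (row=3, col=3), (row=4, col=2)
  Distance 9: (row=0, col=5), (row=1, col=8), (row=2, col=3), (row=3, col=2), (row=4, col=1)  <- goal reached here
One shortest path (9 moves): (row=7, col=7) -> (row=7, col=6) -> (row=6, col=6) -> (row=6, col=5) -> (row=6, col=4) -> (row=6, col=3) -> (row=5, col=3) -> (row=5, col=2) -> (row=4, col=2) -> (row=3, col=2)

Answer: Shortest path length: 9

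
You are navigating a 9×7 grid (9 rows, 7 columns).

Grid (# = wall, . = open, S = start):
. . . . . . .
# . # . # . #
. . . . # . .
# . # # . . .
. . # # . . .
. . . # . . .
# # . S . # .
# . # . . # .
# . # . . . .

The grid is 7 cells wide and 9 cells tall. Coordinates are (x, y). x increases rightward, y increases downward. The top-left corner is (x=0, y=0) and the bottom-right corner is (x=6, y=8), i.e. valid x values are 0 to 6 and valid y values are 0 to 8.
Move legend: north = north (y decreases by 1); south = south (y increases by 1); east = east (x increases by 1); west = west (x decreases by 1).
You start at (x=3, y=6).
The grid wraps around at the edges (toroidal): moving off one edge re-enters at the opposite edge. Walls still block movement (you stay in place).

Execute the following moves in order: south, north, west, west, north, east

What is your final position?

Start: (x=3, y=6)
  south (south): (x=3, y=6) -> (x=3, y=7)
  north (north): (x=3, y=7) -> (x=3, y=6)
  west (west): (x=3, y=6) -> (x=2, y=6)
  west (west): blocked, stay at (x=2, y=6)
  north (north): (x=2, y=6) -> (x=2, y=5)
  east (east): blocked, stay at (x=2, y=5)
Final: (x=2, y=5)

Answer: Final position: (x=2, y=5)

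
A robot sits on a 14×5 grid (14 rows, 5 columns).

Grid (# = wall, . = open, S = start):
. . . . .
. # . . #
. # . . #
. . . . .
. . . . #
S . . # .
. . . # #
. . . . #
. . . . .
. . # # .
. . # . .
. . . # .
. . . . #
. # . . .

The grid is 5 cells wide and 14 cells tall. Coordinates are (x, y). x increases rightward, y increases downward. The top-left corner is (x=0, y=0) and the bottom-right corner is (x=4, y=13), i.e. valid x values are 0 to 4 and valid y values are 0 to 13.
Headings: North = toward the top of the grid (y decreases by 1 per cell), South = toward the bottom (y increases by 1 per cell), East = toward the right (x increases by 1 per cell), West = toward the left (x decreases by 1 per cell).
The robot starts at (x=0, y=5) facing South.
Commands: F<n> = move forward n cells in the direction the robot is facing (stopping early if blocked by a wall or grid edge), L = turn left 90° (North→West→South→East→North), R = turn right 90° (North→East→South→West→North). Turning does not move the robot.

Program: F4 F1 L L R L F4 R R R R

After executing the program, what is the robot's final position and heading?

Start: (x=0, y=5), facing South
  F4: move forward 4, now at (x=0, y=9)
  F1: move forward 1, now at (x=0, y=10)
  L: turn left, now facing East
  L: turn left, now facing North
  R: turn right, now facing East
  L: turn left, now facing North
  F4: move forward 4, now at (x=0, y=6)
  R: turn right, now facing East
  R: turn right, now facing South
  R: turn right, now facing West
  R: turn right, now facing North
Final: (x=0, y=6), facing North

Answer: Final position: (x=0, y=6), facing North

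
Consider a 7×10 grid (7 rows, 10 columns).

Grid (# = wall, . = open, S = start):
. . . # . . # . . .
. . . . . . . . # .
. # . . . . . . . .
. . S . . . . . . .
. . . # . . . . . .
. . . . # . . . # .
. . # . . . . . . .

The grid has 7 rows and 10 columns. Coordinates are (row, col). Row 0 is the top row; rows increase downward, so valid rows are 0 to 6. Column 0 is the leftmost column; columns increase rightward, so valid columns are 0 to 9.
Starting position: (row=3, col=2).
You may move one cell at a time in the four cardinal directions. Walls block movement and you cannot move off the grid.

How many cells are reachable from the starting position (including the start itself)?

Answer: Reachable cells: 62

Derivation:
BFS flood-fill from (row=3, col=2):
  Distance 0: (row=3, col=2)
  Distance 1: (row=2, col=2), (row=3, col=1), (row=3, col=3), (row=4, col=2)
  Distance 2: (row=1, col=2), (row=2, col=3), (row=3, col=0), (row=3, col=4), (row=4, col=1), (row=5, col=2)
  Distance 3: (row=0, col=2), (row=1, col=1), (row=1, col=3), (row=2, col=0), (row=2, col=4), (row=3, col=5), (row=4, col=0), (row=4, col=4), (row=5, col=1), (row=5, col=3)
  Distance 4: (row=0, col=1), (row=1, col=0), (row=1, col=4), (row=2, col=5), (row=3, col=6), (row=4, col=5), (row=5, col=0), (row=6, col=1), (row=6, col=3)
  Distance 5: (row=0, col=0), (row=0, col=4), (row=1, col=5), (row=2, col=6), (row=3, col=7), (row=4, col=6), (row=5, col=5), (row=6, col=0), (row=6, col=4)
  Distance 6: (row=0, col=5), (row=1, col=6), (row=2, col=7), (row=3, col=8), (row=4, col=7), (row=5, col=6), (row=6, col=5)
  Distance 7: (row=1, col=7), (row=2, col=8), (row=3, col=9), (row=4, col=8), (row=5, col=7), (row=6, col=6)
  Distance 8: (row=0, col=7), (row=2, col=9), (row=4, col=9), (row=6, col=7)
  Distance 9: (row=0, col=8), (row=1, col=9), (row=5, col=9), (row=6, col=8)
  Distance 10: (row=0, col=9), (row=6, col=9)
Total reachable: 62 (grid has 62 open cells total)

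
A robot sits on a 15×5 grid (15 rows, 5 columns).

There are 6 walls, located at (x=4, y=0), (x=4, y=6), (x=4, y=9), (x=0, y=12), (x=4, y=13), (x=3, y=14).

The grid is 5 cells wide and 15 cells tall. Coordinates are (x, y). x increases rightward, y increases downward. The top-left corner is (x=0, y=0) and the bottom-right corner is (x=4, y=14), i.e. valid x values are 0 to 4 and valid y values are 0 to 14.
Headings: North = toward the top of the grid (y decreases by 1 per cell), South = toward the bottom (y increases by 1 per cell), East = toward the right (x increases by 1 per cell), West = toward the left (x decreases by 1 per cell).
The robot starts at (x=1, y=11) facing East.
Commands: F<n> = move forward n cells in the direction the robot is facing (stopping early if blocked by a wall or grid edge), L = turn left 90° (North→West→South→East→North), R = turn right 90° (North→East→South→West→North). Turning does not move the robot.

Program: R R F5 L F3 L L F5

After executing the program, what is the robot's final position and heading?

Answer: Final position: (x=0, y=6), facing North

Derivation:
Start: (x=1, y=11), facing East
  R: turn right, now facing South
  R: turn right, now facing West
  F5: move forward 1/5 (blocked), now at (x=0, y=11)
  L: turn left, now facing South
  F3: move forward 0/3 (blocked), now at (x=0, y=11)
  L: turn left, now facing East
  L: turn left, now facing North
  F5: move forward 5, now at (x=0, y=6)
Final: (x=0, y=6), facing North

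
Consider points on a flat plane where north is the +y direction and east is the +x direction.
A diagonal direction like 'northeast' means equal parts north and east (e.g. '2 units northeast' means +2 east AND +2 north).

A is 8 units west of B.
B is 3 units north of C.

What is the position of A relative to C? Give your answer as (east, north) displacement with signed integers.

Answer: A is at (east=-8, north=3) relative to C.

Derivation:
Place C at the origin (east=0, north=0).
  B is 3 units north of C: delta (east=+0, north=+3); B at (east=0, north=3).
  A is 8 units west of B: delta (east=-8, north=+0); A at (east=-8, north=3).
Therefore A relative to C: (east=-8, north=3).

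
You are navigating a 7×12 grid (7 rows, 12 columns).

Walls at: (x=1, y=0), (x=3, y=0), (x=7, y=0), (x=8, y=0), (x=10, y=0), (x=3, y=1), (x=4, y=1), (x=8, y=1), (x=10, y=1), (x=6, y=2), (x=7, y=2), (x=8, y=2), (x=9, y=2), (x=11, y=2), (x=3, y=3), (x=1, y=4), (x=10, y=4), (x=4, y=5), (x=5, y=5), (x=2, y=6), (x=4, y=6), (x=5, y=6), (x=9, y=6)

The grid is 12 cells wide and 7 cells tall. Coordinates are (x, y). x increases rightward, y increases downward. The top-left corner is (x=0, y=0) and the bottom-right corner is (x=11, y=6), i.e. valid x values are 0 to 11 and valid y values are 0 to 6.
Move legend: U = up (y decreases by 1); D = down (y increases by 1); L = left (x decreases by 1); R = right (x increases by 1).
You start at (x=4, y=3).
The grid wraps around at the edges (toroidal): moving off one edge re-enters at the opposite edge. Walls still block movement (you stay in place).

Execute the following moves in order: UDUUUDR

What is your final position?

Start: (x=4, y=3)
  U (up): (x=4, y=3) -> (x=4, y=2)
  D (down): (x=4, y=2) -> (x=4, y=3)
  U (up): (x=4, y=3) -> (x=4, y=2)
  U (up): blocked, stay at (x=4, y=2)
  U (up): blocked, stay at (x=4, y=2)
  D (down): (x=4, y=2) -> (x=4, y=3)
  R (right): (x=4, y=3) -> (x=5, y=3)
Final: (x=5, y=3)

Answer: Final position: (x=5, y=3)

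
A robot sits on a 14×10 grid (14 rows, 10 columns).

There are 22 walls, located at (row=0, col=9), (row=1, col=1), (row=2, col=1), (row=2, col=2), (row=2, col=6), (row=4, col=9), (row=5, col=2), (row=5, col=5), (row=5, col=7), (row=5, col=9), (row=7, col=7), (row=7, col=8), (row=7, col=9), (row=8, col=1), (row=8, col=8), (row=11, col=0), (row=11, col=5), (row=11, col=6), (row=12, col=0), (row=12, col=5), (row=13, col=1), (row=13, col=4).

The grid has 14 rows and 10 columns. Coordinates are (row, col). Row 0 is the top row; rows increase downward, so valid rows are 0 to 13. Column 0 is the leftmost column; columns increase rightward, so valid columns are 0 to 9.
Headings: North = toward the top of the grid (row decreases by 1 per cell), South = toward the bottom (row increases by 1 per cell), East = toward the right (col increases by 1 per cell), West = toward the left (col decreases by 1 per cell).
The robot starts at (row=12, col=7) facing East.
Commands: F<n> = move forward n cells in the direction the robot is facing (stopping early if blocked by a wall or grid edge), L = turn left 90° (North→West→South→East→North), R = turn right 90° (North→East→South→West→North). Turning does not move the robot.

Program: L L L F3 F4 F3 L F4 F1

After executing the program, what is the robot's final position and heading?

Answer: Final position: (row=13, col=9), facing East

Derivation:
Start: (row=12, col=7), facing East
  L: turn left, now facing North
  L: turn left, now facing West
  L: turn left, now facing South
  F3: move forward 1/3 (blocked), now at (row=13, col=7)
  F4: move forward 0/4 (blocked), now at (row=13, col=7)
  F3: move forward 0/3 (blocked), now at (row=13, col=7)
  L: turn left, now facing East
  F4: move forward 2/4 (blocked), now at (row=13, col=9)
  F1: move forward 0/1 (blocked), now at (row=13, col=9)
Final: (row=13, col=9), facing East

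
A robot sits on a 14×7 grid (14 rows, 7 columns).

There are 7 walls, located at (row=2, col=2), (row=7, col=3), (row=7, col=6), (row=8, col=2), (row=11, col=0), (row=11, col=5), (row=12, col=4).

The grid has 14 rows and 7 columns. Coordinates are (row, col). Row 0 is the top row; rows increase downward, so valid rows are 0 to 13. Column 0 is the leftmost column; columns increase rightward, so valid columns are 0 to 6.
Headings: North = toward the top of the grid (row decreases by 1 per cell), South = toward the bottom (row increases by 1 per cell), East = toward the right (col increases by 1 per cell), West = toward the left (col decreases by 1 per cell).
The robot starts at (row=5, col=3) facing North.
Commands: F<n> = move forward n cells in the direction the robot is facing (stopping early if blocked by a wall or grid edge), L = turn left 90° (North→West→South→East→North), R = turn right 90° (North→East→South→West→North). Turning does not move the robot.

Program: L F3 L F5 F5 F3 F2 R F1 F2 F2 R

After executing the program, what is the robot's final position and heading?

Answer: Final position: (row=10, col=0), facing North

Derivation:
Start: (row=5, col=3), facing North
  L: turn left, now facing West
  F3: move forward 3, now at (row=5, col=0)
  L: turn left, now facing South
  F5: move forward 5, now at (row=10, col=0)
  F5: move forward 0/5 (blocked), now at (row=10, col=0)
  F3: move forward 0/3 (blocked), now at (row=10, col=0)
  F2: move forward 0/2 (blocked), now at (row=10, col=0)
  R: turn right, now facing West
  F1: move forward 0/1 (blocked), now at (row=10, col=0)
  F2: move forward 0/2 (blocked), now at (row=10, col=0)
  F2: move forward 0/2 (blocked), now at (row=10, col=0)
  R: turn right, now facing North
Final: (row=10, col=0), facing North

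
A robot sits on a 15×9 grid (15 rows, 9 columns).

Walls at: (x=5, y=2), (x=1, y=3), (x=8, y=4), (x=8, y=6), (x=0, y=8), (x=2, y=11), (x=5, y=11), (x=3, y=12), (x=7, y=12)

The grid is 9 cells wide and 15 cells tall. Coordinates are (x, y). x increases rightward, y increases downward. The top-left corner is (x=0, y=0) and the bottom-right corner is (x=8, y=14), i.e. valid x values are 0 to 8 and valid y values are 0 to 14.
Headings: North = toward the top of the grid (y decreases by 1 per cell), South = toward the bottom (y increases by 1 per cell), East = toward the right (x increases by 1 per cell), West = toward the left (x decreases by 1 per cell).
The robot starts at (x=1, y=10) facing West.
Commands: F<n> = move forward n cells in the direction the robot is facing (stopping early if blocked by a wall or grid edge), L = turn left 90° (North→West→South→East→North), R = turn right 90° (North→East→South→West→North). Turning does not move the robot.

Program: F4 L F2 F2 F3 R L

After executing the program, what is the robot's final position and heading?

Answer: Final position: (x=0, y=14), facing South

Derivation:
Start: (x=1, y=10), facing West
  F4: move forward 1/4 (blocked), now at (x=0, y=10)
  L: turn left, now facing South
  F2: move forward 2, now at (x=0, y=12)
  F2: move forward 2, now at (x=0, y=14)
  F3: move forward 0/3 (blocked), now at (x=0, y=14)
  R: turn right, now facing West
  L: turn left, now facing South
Final: (x=0, y=14), facing South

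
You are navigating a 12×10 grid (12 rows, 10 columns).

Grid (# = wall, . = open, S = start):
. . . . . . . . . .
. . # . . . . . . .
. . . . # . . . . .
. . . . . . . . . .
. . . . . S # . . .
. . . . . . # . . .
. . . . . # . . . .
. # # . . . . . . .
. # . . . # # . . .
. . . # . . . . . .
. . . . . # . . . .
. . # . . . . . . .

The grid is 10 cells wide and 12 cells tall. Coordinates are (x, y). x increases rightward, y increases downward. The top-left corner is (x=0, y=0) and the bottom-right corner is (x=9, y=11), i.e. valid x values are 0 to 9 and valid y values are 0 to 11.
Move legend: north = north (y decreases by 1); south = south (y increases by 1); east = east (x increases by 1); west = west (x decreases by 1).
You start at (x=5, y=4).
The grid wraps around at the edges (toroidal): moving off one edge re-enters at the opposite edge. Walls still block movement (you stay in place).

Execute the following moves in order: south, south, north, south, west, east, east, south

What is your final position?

Answer: Final position: (x=5, y=5)

Derivation:
Start: (x=5, y=4)
  south (south): (x=5, y=4) -> (x=5, y=5)
  south (south): blocked, stay at (x=5, y=5)
  north (north): (x=5, y=5) -> (x=5, y=4)
  south (south): (x=5, y=4) -> (x=5, y=5)
  west (west): (x=5, y=5) -> (x=4, y=5)
  east (east): (x=4, y=5) -> (x=5, y=5)
  east (east): blocked, stay at (x=5, y=5)
  south (south): blocked, stay at (x=5, y=5)
Final: (x=5, y=5)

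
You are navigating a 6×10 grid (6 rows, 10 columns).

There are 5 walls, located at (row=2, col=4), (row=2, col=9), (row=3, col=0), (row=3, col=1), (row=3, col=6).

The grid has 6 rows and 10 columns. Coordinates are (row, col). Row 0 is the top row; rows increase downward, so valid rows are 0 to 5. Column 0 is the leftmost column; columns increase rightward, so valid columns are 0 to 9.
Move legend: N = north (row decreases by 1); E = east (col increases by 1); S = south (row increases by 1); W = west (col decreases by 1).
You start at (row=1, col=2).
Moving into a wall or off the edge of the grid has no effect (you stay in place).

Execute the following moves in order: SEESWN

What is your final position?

Start: (row=1, col=2)
  S (south): (row=1, col=2) -> (row=2, col=2)
  E (east): (row=2, col=2) -> (row=2, col=3)
  E (east): blocked, stay at (row=2, col=3)
  S (south): (row=2, col=3) -> (row=3, col=3)
  W (west): (row=3, col=3) -> (row=3, col=2)
  N (north): (row=3, col=2) -> (row=2, col=2)
Final: (row=2, col=2)

Answer: Final position: (row=2, col=2)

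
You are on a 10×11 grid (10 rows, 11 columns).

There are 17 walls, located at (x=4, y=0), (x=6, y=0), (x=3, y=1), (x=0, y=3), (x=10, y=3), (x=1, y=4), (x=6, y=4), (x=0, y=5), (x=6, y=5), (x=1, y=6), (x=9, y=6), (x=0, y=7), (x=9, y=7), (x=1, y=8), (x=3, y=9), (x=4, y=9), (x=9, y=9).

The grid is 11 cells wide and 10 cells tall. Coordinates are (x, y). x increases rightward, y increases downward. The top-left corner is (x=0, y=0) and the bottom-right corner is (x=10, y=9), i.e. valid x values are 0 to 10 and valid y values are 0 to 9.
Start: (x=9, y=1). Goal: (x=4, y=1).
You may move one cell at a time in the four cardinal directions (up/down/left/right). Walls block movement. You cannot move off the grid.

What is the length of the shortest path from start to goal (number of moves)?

BFS from (x=9, y=1) until reaching (x=4, y=1):
  Distance 0: (x=9, y=1)
  Distance 1: (x=9, y=0), (x=8, y=1), (x=10, y=1), (x=9, y=2)
  Distance 2: (x=8, y=0), (x=10, y=0), (x=7, y=1), (x=8, y=2), (x=10, y=2), (x=9, y=3)
  Distance 3: (x=7, y=0), (x=6, y=1), (x=7, y=2), (x=8, y=3), (x=9, y=4)
  Distance 4: (x=5, y=1), (x=6, y=2), (x=7, y=3), (x=8, y=4), (x=10, y=4), (x=9, y=5)
  Distance 5: (x=5, y=0), (x=4, y=1), (x=5, y=2), (x=6, y=3), (x=7, y=4), (x=8, y=5), (x=10, y=5)  <- goal reached here
One shortest path (5 moves): (x=9, y=1) -> (x=8, y=1) -> (x=7, y=1) -> (x=6, y=1) -> (x=5, y=1) -> (x=4, y=1)

Answer: Shortest path length: 5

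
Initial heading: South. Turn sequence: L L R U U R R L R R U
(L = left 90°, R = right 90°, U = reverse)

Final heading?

Answer: Final heading: South

Derivation:
Start: South
  L (left (90° counter-clockwise)) -> East
  L (left (90° counter-clockwise)) -> North
  R (right (90° clockwise)) -> East
  U (U-turn (180°)) -> West
  U (U-turn (180°)) -> East
  R (right (90° clockwise)) -> South
  R (right (90° clockwise)) -> West
  L (left (90° counter-clockwise)) -> South
  R (right (90° clockwise)) -> West
  R (right (90° clockwise)) -> North
  U (U-turn (180°)) -> South
Final: South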